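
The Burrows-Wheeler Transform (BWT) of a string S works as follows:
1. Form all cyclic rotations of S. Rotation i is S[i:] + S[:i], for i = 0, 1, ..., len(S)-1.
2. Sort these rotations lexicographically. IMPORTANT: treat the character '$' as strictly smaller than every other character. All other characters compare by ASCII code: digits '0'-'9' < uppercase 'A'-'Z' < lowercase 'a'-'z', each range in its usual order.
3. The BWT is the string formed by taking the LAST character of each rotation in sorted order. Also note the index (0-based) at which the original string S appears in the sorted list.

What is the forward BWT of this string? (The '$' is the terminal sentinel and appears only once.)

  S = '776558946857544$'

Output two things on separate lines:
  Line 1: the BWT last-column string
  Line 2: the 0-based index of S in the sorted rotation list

Answer: 445976857457$658
12

Derivation:
All 16 rotations (rotation i = S[i:]+S[:i]):
  rot[0] = 776558946857544$
  rot[1] = 76558946857544$7
  rot[2] = 6558946857544$77
  rot[3] = 558946857544$776
  rot[4] = 58946857544$7765
  rot[5] = 8946857544$77655
  rot[6] = 946857544$776558
  rot[7] = 46857544$7765589
  rot[8] = 6857544$77655894
  rot[9] = 857544$776558946
  rot[10] = 57544$7765589468
  rot[11] = 7544$77655894685
  rot[12] = 544$776558946857
  rot[13] = 44$7765589468575
  rot[14] = 4$77655894685754
  rot[15] = $776558946857544
Sorted (with $ < everything):
  sorted[0] = $776558946857544  (last char: '4')
  sorted[1] = 4$77655894685754  (last char: '4')
  sorted[2] = 44$7765589468575  (last char: '5')
  sorted[3] = 46857544$7765589  (last char: '9')
  sorted[4] = 544$776558946857  (last char: '7')
  sorted[5] = 558946857544$776  (last char: '6')
  sorted[6] = 57544$7765589468  (last char: '8')
  sorted[7] = 58946857544$7765  (last char: '5')
  sorted[8] = 6558946857544$77  (last char: '7')
  sorted[9] = 6857544$77655894  (last char: '4')
  sorted[10] = 7544$77655894685  (last char: '5')
  sorted[11] = 76558946857544$7  (last char: '7')
  sorted[12] = 776558946857544$  (last char: '$')
  sorted[13] = 857544$776558946  (last char: '6')
  sorted[14] = 8946857544$77655  (last char: '5')
  sorted[15] = 946857544$776558  (last char: '8')
Last column: 445976857457$658
Original string S is at sorted index 12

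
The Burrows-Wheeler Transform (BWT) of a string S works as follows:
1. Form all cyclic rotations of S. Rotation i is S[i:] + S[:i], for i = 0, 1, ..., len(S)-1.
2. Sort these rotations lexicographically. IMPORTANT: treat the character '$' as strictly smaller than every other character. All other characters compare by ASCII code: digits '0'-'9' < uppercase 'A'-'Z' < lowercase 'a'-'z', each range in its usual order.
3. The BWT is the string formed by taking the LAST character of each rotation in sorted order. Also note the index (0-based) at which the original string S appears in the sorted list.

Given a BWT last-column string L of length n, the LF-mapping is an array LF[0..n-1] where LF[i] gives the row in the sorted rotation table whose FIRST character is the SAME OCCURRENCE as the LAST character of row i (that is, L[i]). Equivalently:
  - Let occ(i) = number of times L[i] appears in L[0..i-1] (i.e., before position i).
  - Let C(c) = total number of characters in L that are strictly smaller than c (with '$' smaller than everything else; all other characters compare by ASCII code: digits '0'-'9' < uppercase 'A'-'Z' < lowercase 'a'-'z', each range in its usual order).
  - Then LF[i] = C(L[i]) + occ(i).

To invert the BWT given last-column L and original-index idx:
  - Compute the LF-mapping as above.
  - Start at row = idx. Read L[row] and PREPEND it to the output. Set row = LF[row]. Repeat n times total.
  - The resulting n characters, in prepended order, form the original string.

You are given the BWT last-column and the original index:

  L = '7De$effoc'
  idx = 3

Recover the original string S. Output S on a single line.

Answer: coffeeD7$

Derivation:
LF mapping: 1 2 4 0 5 6 7 8 3
Walk LF starting at row 3, prepending L[row]:
  step 1: row=3, L[3]='$', prepend. Next row=LF[3]=0
  step 2: row=0, L[0]='7', prepend. Next row=LF[0]=1
  step 3: row=1, L[1]='D', prepend. Next row=LF[1]=2
  step 4: row=2, L[2]='e', prepend. Next row=LF[2]=4
  step 5: row=4, L[4]='e', prepend. Next row=LF[4]=5
  step 6: row=5, L[5]='f', prepend. Next row=LF[5]=6
  step 7: row=6, L[6]='f', prepend. Next row=LF[6]=7
  step 8: row=7, L[7]='o', prepend. Next row=LF[7]=8
  step 9: row=8, L[8]='c', prepend. Next row=LF[8]=3
Reversed output: coffeeD7$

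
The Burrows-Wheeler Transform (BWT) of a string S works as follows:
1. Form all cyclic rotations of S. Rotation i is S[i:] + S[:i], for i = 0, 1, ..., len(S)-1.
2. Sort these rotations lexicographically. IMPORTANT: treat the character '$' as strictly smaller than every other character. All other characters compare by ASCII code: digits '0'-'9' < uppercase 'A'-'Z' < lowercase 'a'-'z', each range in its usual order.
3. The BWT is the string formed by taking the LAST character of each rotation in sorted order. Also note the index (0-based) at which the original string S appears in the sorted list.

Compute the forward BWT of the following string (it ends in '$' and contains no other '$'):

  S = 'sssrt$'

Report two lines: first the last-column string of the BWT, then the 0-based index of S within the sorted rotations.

All 6 rotations (rotation i = S[i:]+S[:i]):
  rot[0] = sssrt$
  rot[1] = ssrt$s
  rot[2] = srt$ss
  rot[3] = rt$sss
  rot[4] = t$sssr
  rot[5] = $sssrt
Sorted (with $ < everything):
  sorted[0] = $sssrt  (last char: 't')
  sorted[1] = rt$sss  (last char: 's')
  sorted[2] = srt$ss  (last char: 's')
  sorted[3] = ssrt$s  (last char: 's')
  sorted[4] = sssrt$  (last char: '$')
  sorted[5] = t$sssr  (last char: 'r')
Last column: tsss$r
Original string S is at sorted index 4

Answer: tsss$r
4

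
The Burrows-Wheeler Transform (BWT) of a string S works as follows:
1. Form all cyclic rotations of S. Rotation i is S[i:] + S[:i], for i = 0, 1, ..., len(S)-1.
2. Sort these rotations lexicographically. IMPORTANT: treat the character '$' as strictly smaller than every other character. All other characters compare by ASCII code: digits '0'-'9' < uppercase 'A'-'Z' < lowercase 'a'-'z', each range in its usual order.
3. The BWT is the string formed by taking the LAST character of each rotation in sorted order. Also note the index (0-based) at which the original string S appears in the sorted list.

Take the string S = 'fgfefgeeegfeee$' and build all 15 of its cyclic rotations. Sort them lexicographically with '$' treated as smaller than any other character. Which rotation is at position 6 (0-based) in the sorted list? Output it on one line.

Answer: efgeeegfeee$fgf

Derivation:
All 15 rotations (rotation i = S[i:]+S[:i]):
  rot[0] = fgfefgeeegfeee$
  rot[1] = gfefgeeegfeee$f
  rot[2] = fefgeeegfeee$fg
  rot[3] = efgeeegfeee$fgf
  rot[4] = fgeeegfeee$fgfe
  rot[5] = geeegfeee$fgfef
  rot[6] = eeegfeee$fgfefg
  rot[7] = eegfeee$fgfefge
  rot[8] = egfeee$fgfefgee
  rot[9] = gfeee$fgfefgeee
  rot[10] = feee$fgfefgeeeg
  rot[11] = eee$fgfefgeeegf
  rot[12] = ee$fgfefgeeegfe
  rot[13] = e$fgfefgeeegfee
  rot[14] = $fgfefgeeegfeee
Sorted (with $ < everything):
  sorted[0] = $fgfefgeeegfeee
  sorted[1] = e$fgfefgeeegfee
  sorted[2] = ee$fgfefgeeegfe
  sorted[3] = eee$fgfefgeeegf
  sorted[4] = eeegfeee$fgfefg
  sorted[5] = eegfeee$fgfefge
  sorted[6] = efgeeegfeee$fgf
  sorted[7] = egfeee$fgfefgee
  sorted[8] = feee$fgfefgeeeg
  sorted[9] = fefgeeegfeee$fg
  sorted[10] = fgeeegfeee$fgfe
  sorted[11] = fgfefgeeegfeee$
  sorted[12] = geeegfeee$fgfef
  sorted[13] = gfeee$fgfefgeee
  sorted[14] = gfefgeeegfeee$f
sorted[6] = efgeeegfeee$fgf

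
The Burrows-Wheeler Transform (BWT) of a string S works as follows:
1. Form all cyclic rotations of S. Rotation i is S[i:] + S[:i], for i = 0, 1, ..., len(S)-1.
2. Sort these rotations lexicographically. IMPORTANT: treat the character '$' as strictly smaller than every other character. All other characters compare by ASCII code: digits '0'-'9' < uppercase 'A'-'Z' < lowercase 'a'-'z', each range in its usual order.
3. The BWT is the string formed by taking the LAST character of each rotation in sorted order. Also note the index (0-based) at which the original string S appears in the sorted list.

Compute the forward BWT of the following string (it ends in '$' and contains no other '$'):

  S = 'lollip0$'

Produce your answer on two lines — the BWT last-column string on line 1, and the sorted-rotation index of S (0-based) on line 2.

All 8 rotations (rotation i = S[i:]+S[:i]):
  rot[0] = lollip0$
  rot[1] = ollip0$l
  rot[2] = llip0$lo
  rot[3] = lip0$lol
  rot[4] = ip0$loll
  rot[5] = p0$lolli
  rot[6] = 0$lollip
  rot[7] = $lollip0
Sorted (with $ < everything):
  sorted[0] = $lollip0  (last char: '0')
  sorted[1] = 0$lollip  (last char: 'p')
  sorted[2] = ip0$loll  (last char: 'l')
  sorted[3] = lip0$lol  (last char: 'l')
  sorted[4] = llip0$lo  (last char: 'o')
  sorted[5] = lollip0$  (last char: '$')
  sorted[6] = ollip0$l  (last char: 'l')
  sorted[7] = p0$lolli  (last char: 'i')
Last column: 0pllo$li
Original string S is at sorted index 5

Answer: 0pllo$li
5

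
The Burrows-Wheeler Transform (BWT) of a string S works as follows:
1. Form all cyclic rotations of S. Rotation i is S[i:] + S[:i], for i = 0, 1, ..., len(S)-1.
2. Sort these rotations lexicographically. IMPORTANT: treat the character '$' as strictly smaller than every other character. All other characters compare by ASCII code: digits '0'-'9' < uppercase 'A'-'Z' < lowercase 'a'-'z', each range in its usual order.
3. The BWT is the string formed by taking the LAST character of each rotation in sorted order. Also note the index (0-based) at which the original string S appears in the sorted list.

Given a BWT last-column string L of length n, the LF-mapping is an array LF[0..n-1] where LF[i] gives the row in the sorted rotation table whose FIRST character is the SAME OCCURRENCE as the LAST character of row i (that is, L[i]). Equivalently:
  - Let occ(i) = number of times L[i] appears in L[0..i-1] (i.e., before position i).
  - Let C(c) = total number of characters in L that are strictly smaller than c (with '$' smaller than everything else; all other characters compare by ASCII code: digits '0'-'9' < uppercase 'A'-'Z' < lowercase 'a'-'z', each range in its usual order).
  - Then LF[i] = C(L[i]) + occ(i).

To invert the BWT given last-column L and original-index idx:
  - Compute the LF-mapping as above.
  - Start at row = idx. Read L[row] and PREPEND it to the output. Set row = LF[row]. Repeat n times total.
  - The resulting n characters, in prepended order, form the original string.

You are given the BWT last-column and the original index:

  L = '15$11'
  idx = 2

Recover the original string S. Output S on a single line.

LF mapping: 1 4 0 2 3
Walk LF starting at row 2, prepending L[row]:
  step 1: row=2, L[2]='$', prepend. Next row=LF[2]=0
  step 2: row=0, L[0]='1', prepend. Next row=LF[0]=1
  step 3: row=1, L[1]='5', prepend. Next row=LF[1]=4
  step 4: row=4, L[4]='1', prepend. Next row=LF[4]=3
  step 5: row=3, L[3]='1', prepend. Next row=LF[3]=2
Reversed output: 1151$

Answer: 1151$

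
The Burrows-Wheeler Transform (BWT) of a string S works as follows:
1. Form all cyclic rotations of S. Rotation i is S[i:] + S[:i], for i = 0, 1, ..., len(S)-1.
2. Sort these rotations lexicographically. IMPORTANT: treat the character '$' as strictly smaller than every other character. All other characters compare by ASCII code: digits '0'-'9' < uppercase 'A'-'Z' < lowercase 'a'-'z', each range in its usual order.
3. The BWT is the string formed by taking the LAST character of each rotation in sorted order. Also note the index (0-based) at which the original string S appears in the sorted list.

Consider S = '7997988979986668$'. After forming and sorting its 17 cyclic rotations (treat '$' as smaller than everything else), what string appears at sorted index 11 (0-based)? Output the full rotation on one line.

Answer: 97988979986668$79

Derivation:
All 17 rotations (rotation i = S[i:]+S[:i]):
  rot[0] = 7997988979986668$
  rot[1] = 997988979986668$7
  rot[2] = 97988979986668$79
  rot[3] = 7988979986668$799
  rot[4] = 988979986668$7997
  rot[5] = 88979986668$79979
  rot[6] = 8979986668$799798
  rot[7] = 979986668$7997988
  rot[8] = 79986668$79979889
  rot[9] = 9986668$799798897
  rot[10] = 986668$7997988979
  rot[11] = 86668$79979889799
  rot[12] = 6668$799798897998
  rot[13] = 668$7997988979986
  rot[14] = 68$79979889799866
  rot[15] = 8$799798897998666
  rot[16] = $7997988979986668
Sorted (with $ < everything):
  sorted[0] = $7997988979986668
  sorted[1] = 6668$799798897998
  sorted[2] = 668$7997988979986
  sorted[3] = 68$79979889799866
  sorted[4] = 7988979986668$799
  sorted[5] = 7997988979986668$
  sorted[6] = 79986668$79979889
  sorted[7] = 8$799798897998666
  sorted[8] = 86668$79979889799
  sorted[9] = 88979986668$79979
  sorted[10] = 8979986668$799798
  sorted[11] = 97988979986668$79
  sorted[12] = 979986668$7997988
  sorted[13] = 986668$7997988979
  sorted[14] = 988979986668$7997
  sorted[15] = 997988979986668$7
  sorted[16] = 9986668$799798897
sorted[11] = 97988979986668$79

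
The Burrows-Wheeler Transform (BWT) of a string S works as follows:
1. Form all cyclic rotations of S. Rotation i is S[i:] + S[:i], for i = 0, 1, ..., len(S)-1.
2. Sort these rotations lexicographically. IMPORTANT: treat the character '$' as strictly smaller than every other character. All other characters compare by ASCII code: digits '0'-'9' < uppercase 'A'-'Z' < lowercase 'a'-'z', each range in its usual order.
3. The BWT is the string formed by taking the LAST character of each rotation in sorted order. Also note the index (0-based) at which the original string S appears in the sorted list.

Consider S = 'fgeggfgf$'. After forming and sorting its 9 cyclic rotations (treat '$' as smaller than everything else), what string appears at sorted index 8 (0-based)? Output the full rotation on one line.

All 9 rotations (rotation i = S[i:]+S[:i]):
  rot[0] = fgeggfgf$
  rot[1] = geggfgf$f
  rot[2] = eggfgf$fg
  rot[3] = ggfgf$fge
  rot[4] = gfgf$fgeg
  rot[5] = fgf$fgegg
  rot[6] = gf$fgeggf
  rot[7] = f$fgeggfg
  rot[8] = $fgeggfgf
Sorted (with $ < everything):
  sorted[0] = $fgeggfgf
  sorted[1] = eggfgf$fg
  sorted[2] = f$fgeggfg
  sorted[3] = fgeggfgf$
  sorted[4] = fgf$fgegg
  sorted[5] = geggfgf$f
  sorted[6] = gf$fgeggf
  sorted[7] = gfgf$fgeg
  sorted[8] = ggfgf$fge
sorted[8] = ggfgf$fge

Answer: ggfgf$fge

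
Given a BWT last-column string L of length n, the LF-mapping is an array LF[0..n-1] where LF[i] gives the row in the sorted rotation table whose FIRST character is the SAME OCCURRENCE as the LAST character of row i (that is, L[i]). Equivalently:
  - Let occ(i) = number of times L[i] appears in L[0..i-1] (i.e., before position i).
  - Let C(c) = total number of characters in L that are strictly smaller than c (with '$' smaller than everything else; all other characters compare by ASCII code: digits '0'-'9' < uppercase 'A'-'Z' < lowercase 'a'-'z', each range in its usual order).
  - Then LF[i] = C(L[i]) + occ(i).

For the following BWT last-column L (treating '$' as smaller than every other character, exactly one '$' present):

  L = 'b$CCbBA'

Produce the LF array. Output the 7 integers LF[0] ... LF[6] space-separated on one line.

Char counts: '$':1, 'A':1, 'B':1, 'C':2, 'b':2
C (first-col start): C('$')=0, C('A')=1, C('B')=2, C('C')=3, C('b')=5
L[0]='b': occ=0, LF[0]=C('b')+0=5+0=5
L[1]='$': occ=0, LF[1]=C('$')+0=0+0=0
L[2]='C': occ=0, LF[2]=C('C')+0=3+0=3
L[3]='C': occ=1, LF[3]=C('C')+1=3+1=4
L[4]='b': occ=1, LF[4]=C('b')+1=5+1=6
L[5]='B': occ=0, LF[5]=C('B')+0=2+0=2
L[6]='A': occ=0, LF[6]=C('A')+0=1+0=1

Answer: 5 0 3 4 6 2 1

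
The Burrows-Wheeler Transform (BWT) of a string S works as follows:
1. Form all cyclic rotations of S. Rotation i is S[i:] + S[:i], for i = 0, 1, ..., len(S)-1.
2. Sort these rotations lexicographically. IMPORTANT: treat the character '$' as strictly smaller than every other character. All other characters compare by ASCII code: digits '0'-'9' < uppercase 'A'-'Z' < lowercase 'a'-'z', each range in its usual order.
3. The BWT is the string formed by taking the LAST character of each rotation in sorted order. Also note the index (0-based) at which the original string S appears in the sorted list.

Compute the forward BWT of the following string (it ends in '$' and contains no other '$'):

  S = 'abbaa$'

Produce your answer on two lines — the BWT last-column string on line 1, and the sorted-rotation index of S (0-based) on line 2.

Answer: aab$ba
3

Derivation:
All 6 rotations (rotation i = S[i:]+S[:i]):
  rot[0] = abbaa$
  rot[1] = bbaa$a
  rot[2] = baa$ab
  rot[3] = aa$abb
  rot[4] = a$abba
  rot[5] = $abbaa
Sorted (with $ < everything):
  sorted[0] = $abbaa  (last char: 'a')
  sorted[1] = a$abba  (last char: 'a')
  sorted[2] = aa$abb  (last char: 'b')
  sorted[3] = abbaa$  (last char: '$')
  sorted[4] = baa$ab  (last char: 'b')
  sorted[5] = bbaa$a  (last char: 'a')
Last column: aab$ba
Original string S is at sorted index 3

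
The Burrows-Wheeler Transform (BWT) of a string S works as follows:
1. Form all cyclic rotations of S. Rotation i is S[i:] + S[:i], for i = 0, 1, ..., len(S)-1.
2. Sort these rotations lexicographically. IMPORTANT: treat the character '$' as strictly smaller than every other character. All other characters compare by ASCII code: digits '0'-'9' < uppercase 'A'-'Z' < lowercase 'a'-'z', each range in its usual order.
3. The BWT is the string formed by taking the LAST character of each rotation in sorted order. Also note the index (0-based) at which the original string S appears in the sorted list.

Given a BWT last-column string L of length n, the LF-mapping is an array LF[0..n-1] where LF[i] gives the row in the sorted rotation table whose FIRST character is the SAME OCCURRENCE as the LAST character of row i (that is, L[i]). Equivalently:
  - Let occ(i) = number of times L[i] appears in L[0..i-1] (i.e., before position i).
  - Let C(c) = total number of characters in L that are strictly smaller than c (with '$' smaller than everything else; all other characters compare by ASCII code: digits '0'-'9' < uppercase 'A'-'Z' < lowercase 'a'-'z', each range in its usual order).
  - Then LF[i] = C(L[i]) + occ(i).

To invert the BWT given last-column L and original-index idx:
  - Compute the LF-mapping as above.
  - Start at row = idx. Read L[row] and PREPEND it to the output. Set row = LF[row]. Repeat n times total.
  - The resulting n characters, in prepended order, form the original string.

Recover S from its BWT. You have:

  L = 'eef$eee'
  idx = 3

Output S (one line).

Answer: eeefee$

Derivation:
LF mapping: 1 2 6 0 3 4 5
Walk LF starting at row 3, prepending L[row]:
  step 1: row=3, L[3]='$', prepend. Next row=LF[3]=0
  step 2: row=0, L[0]='e', prepend. Next row=LF[0]=1
  step 3: row=1, L[1]='e', prepend. Next row=LF[1]=2
  step 4: row=2, L[2]='f', prepend. Next row=LF[2]=6
  step 5: row=6, L[6]='e', prepend. Next row=LF[6]=5
  step 6: row=5, L[5]='e', prepend. Next row=LF[5]=4
  step 7: row=4, L[4]='e', prepend. Next row=LF[4]=3
Reversed output: eeefee$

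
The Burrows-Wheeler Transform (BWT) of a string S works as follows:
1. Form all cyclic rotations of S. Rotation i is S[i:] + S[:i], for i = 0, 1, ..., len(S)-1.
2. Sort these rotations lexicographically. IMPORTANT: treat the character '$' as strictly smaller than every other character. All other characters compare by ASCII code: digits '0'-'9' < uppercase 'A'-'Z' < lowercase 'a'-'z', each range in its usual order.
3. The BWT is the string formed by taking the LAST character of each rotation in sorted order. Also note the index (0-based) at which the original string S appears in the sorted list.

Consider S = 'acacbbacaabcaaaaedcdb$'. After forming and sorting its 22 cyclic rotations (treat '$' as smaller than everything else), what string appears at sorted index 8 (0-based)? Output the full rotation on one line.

All 22 rotations (rotation i = S[i:]+S[:i]):
  rot[0] = acacbbacaabcaaaaedcdb$
  rot[1] = cacbbacaabcaaaaedcdb$a
  rot[2] = acbbacaabcaaaaedcdb$ac
  rot[3] = cbbacaabcaaaaedcdb$aca
  rot[4] = bbacaabcaaaaedcdb$acac
  rot[5] = bacaabcaaaaedcdb$acacb
  rot[6] = acaabcaaaaedcdb$acacbb
  rot[7] = caabcaaaaedcdb$acacbba
  rot[8] = aabcaaaaedcdb$acacbbac
  rot[9] = abcaaaaedcdb$acacbbaca
  rot[10] = bcaaaaedcdb$acacbbacaa
  rot[11] = caaaaedcdb$acacbbacaab
  rot[12] = aaaaedcdb$acacbbacaabc
  rot[13] = aaaedcdb$acacbbacaabca
  rot[14] = aaedcdb$acacbbacaabcaa
  rot[15] = aedcdb$acacbbacaabcaaa
  rot[16] = edcdb$acacbbacaabcaaaa
  rot[17] = dcdb$acacbbacaabcaaaae
  rot[18] = cdb$acacbbacaabcaaaaed
  rot[19] = db$acacbbacaabcaaaaedc
  rot[20] = b$acacbbacaabcaaaaedcd
  rot[21] = $acacbbacaabcaaaaedcdb
Sorted (with $ < everything):
  sorted[0] = $acacbbacaabcaaaaedcdb
  sorted[1] = aaaaedcdb$acacbbacaabc
  sorted[2] = aaaedcdb$acacbbacaabca
  sorted[3] = aabcaaaaedcdb$acacbbac
  sorted[4] = aaedcdb$acacbbacaabcaa
  sorted[5] = abcaaaaedcdb$acacbbaca
  sorted[6] = acaabcaaaaedcdb$acacbb
  sorted[7] = acacbbacaabcaaaaedcdb$
  sorted[8] = acbbacaabcaaaaedcdb$ac
  sorted[9] = aedcdb$acacbbacaabcaaa
  sorted[10] = b$acacbbacaabcaaaaedcd
  sorted[11] = bacaabcaaaaedcdb$acacb
  sorted[12] = bbacaabcaaaaedcdb$acac
  sorted[13] = bcaaaaedcdb$acacbbacaa
  sorted[14] = caaaaedcdb$acacbbacaab
  sorted[15] = caabcaaaaedcdb$acacbba
  sorted[16] = cacbbacaabcaaaaedcdb$a
  sorted[17] = cbbacaabcaaaaedcdb$aca
  sorted[18] = cdb$acacbbacaabcaaaaed
  sorted[19] = db$acacbbacaabcaaaaedc
  sorted[20] = dcdb$acacbbacaabcaaaae
  sorted[21] = edcdb$acacbbacaabcaaaa
sorted[8] = acbbacaabcaaaaedcdb$ac

Answer: acbbacaabcaaaaedcdb$ac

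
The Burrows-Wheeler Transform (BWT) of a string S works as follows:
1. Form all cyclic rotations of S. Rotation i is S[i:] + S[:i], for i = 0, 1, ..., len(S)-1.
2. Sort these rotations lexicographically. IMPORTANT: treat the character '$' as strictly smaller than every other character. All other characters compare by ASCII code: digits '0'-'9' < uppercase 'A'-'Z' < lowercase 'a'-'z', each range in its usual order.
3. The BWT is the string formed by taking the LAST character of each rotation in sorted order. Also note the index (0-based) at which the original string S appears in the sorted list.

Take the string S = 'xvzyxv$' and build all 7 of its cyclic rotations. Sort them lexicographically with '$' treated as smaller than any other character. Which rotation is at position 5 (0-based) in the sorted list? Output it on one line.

Answer: yxv$xvz

Derivation:
All 7 rotations (rotation i = S[i:]+S[:i]):
  rot[0] = xvzyxv$
  rot[1] = vzyxv$x
  rot[2] = zyxv$xv
  rot[3] = yxv$xvz
  rot[4] = xv$xvzy
  rot[5] = v$xvzyx
  rot[6] = $xvzyxv
Sorted (with $ < everything):
  sorted[0] = $xvzyxv
  sorted[1] = v$xvzyx
  sorted[2] = vzyxv$x
  sorted[3] = xv$xvzy
  sorted[4] = xvzyxv$
  sorted[5] = yxv$xvz
  sorted[6] = zyxv$xv
sorted[5] = yxv$xvz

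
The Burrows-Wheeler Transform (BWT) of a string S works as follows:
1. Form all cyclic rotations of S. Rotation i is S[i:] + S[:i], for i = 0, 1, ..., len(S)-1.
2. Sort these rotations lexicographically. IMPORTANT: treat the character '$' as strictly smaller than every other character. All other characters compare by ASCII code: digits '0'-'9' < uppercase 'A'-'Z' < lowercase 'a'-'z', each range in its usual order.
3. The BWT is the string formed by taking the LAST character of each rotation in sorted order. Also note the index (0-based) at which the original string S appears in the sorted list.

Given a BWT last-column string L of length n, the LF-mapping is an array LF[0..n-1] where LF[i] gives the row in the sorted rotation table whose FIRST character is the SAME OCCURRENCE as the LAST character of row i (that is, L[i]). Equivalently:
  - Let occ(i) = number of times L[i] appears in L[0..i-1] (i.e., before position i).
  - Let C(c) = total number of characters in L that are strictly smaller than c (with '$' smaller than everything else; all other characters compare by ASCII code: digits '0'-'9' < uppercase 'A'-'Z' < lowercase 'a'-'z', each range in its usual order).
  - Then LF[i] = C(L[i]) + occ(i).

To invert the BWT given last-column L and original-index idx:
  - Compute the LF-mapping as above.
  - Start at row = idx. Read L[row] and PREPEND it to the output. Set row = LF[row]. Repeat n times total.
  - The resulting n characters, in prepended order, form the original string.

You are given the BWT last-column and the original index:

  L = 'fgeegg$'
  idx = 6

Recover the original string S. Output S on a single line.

LF mapping: 3 4 1 2 5 6 0
Walk LF starting at row 6, prepending L[row]:
  step 1: row=6, L[6]='$', prepend. Next row=LF[6]=0
  step 2: row=0, L[0]='f', prepend. Next row=LF[0]=3
  step 3: row=3, L[3]='e', prepend. Next row=LF[3]=2
  step 4: row=2, L[2]='e', prepend. Next row=LF[2]=1
  step 5: row=1, L[1]='g', prepend. Next row=LF[1]=4
  step 6: row=4, L[4]='g', prepend. Next row=LF[4]=5
  step 7: row=5, L[5]='g', prepend. Next row=LF[5]=6
Reversed output: gggeef$

Answer: gggeef$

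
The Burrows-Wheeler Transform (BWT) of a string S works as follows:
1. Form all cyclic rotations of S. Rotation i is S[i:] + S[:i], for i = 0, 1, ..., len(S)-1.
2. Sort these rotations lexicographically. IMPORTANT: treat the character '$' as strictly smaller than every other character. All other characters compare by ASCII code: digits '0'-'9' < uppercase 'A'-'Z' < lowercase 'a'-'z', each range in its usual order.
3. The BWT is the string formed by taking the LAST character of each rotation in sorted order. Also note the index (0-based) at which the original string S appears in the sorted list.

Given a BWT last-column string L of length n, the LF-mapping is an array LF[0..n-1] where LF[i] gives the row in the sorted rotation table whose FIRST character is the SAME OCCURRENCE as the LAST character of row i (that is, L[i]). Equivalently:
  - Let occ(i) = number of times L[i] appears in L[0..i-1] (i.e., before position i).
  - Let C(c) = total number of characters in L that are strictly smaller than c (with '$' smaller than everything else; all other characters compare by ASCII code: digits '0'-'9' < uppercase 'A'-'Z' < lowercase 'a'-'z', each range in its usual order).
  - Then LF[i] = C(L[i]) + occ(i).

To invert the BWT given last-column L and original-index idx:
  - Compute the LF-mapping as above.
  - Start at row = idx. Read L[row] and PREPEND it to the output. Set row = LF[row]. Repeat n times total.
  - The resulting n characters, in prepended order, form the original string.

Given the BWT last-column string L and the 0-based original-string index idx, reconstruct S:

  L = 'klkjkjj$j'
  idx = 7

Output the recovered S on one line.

LF mapping: 5 8 6 1 7 2 3 0 4
Walk LF starting at row 7, prepending L[row]:
  step 1: row=7, L[7]='$', prepend. Next row=LF[7]=0
  step 2: row=0, L[0]='k', prepend. Next row=LF[0]=5
  step 3: row=5, L[5]='j', prepend. Next row=LF[5]=2
  step 4: row=2, L[2]='k', prepend. Next row=LF[2]=6
  step 5: row=6, L[6]='j', prepend. Next row=LF[6]=3
  step 6: row=3, L[3]='j', prepend. Next row=LF[3]=1
  step 7: row=1, L[1]='l', prepend. Next row=LF[1]=8
  step 8: row=8, L[8]='j', prepend. Next row=LF[8]=4
  step 9: row=4, L[4]='k', prepend. Next row=LF[4]=7
Reversed output: kjljjkjk$

Answer: kjljjkjk$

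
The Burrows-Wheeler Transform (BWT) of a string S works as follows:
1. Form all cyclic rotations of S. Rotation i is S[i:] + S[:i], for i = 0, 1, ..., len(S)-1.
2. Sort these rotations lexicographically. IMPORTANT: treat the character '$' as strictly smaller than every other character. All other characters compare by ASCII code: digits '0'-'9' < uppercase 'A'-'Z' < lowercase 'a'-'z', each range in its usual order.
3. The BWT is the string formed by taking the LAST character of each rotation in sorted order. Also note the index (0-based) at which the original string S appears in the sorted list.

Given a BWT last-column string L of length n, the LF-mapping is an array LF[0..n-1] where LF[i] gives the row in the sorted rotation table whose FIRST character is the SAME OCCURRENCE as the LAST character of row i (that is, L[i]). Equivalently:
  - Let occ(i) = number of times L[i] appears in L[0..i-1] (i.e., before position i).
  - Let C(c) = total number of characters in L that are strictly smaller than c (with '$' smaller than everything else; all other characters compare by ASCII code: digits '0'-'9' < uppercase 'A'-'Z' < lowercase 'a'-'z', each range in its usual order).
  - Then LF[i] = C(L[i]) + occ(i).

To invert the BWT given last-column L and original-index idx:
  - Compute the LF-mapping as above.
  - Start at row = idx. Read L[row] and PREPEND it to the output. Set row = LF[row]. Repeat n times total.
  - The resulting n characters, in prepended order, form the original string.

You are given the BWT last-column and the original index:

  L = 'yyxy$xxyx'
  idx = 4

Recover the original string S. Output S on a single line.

Answer: xyyxyxxy$

Derivation:
LF mapping: 5 6 1 7 0 2 3 8 4
Walk LF starting at row 4, prepending L[row]:
  step 1: row=4, L[4]='$', prepend. Next row=LF[4]=0
  step 2: row=0, L[0]='y', prepend. Next row=LF[0]=5
  step 3: row=5, L[5]='x', prepend. Next row=LF[5]=2
  step 4: row=2, L[2]='x', prepend. Next row=LF[2]=1
  step 5: row=1, L[1]='y', prepend. Next row=LF[1]=6
  step 6: row=6, L[6]='x', prepend. Next row=LF[6]=3
  step 7: row=3, L[3]='y', prepend. Next row=LF[3]=7
  step 8: row=7, L[7]='y', prepend. Next row=LF[7]=8
  step 9: row=8, L[8]='x', prepend. Next row=LF[8]=4
Reversed output: xyyxyxxy$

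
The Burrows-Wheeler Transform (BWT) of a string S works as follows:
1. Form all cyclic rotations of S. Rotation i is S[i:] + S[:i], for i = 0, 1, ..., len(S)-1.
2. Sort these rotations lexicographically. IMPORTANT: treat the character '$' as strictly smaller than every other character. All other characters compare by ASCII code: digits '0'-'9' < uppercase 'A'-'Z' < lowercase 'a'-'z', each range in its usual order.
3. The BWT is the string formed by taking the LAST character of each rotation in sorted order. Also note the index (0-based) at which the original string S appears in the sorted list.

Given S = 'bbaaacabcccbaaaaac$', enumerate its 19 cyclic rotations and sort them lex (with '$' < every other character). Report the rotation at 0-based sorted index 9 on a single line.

Answer: acabcccbaaaaac$bbaa

Derivation:
All 19 rotations (rotation i = S[i:]+S[:i]):
  rot[0] = bbaaacabcccbaaaaac$
  rot[1] = baaacabcccbaaaaac$b
  rot[2] = aaacabcccbaaaaac$bb
  rot[3] = aacabcccbaaaaac$bba
  rot[4] = acabcccbaaaaac$bbaa
  rot[5] = cabcccbaaaaac$bbaaa
  rot[6] = abcccbaaaaac$bbaaac
  rot[7] = bcccbaaaaac$bbaaaca
  rot[8] = cccbaaaaac$bbaaacab
  rot[9] = ccbaaaaac$bbaaacabc
  rot[10] = cbaaaaac$bbaaacabcc
  rot[11] = baaaaac$bbaaacabccc
  rot[12] = aaaaac$bbaaacabcccb
  rot[13] = aaaac$bbaaacabcccba
  rot[14] = aaac$bbaaacabcccbaa
  rot[15] = aac$bbaaacabcccbaaa
  rot[16] = ac$bbaaacabcccbaaaa
  rot[17] = c$bbaaacabcccbaaaaa
  rot[18] = $bbaaacabcccbaaaaac
Sorted (with $ < everything):
  sorted[0] = $bbaaacabcccbaaaaac
  sorted[1] = aaaaac$bbaaacabcccb
  sorted[2] = aaaac$bbaaacabcccba
  sorted[3] = aaac$bbaaacabcccbaa
  sorted[4] = aaacabcccbaaaaac$bb
  sorted[5] = aac$bbaaacabcccbaaa
  sorted[6] = aacabcccbaaaaac$bba
  sorted[7] = abcccbaaaaac$bbaaac
  sorted[8] = ac$bbaaacabcccbaaaa
  sorted[9] = acabcccbaaaaac$bbaa
  sorted[10] = baaaaac$bbaaacabccc
  sorted[11] = baaacabcccbaaaaac$b
  sorted[12] = bbaaacabcccbaaaaac$
  sorted[13] = bcccbaaaaac$bbaaaca
  sorted[14] = c$bbaaacabcccbaaaaa
  sorted[15] = cabcccbaaaaac$bbaaa
  sorted[16] = cbaaaaac$bbaaacabcc
  sorted[17] = ccbaaaaac$bbaaacabc
  sorted[18] = cccbaaaaac$bbaaacab
sorted[9] = acabcccbaaaaac$bbaa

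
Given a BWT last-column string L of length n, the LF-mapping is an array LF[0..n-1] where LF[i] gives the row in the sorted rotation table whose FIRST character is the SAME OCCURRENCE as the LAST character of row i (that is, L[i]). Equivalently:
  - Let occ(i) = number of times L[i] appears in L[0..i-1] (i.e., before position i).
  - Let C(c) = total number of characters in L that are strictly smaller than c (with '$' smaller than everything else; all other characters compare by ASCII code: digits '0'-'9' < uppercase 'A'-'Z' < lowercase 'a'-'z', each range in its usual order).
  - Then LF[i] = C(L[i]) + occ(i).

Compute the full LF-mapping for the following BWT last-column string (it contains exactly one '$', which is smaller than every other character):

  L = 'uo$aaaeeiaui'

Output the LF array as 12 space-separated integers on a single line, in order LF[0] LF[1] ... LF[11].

Char counts: '$':1, 'a':4, 'e':2, 'i':2, 'o':1, 'u':2
C (first-col start): C('$')=0, C('a')=1, C('e')=5, C('i')=7, C('o')=9, C('u')=10
L[0]='u': occ=0, LF[0]=C('u')+0=10+0=10
L[1]='o': occ=0, LF[1]=C('o')+0=9+0=9
L[2]='$': occ=0, LF[2]=C('$')+0=0+0=0
L[3]='a': occ=0, LF[3]=C('a')+0=1+0=1
L[4]='a': occ=1, LF[4]=C('a')+1=1+1=2
L[5]='a': occ=2, LF[5]=C('a')+2=1+2=3
L[6]='e': occ=0, LF[6]=C('e')+0=5+0=5
L[7]='e': occ=1, LF[7]=C('e')+1=5+1=6
L[8]='i': occ=0, LF[8]=C('i')+0=7+0=7
L[9]='a': occ=3, LF[9]=C('a')+3=1+3=4
L[10]='u': occ=1, LF[10]=C('u')+1=10+1=11
L[11]='i': occ=1, LF[11]=C('i')+1=7+1=8

Answer: 10 9 0 1 2 3 5 6 7 4 11 8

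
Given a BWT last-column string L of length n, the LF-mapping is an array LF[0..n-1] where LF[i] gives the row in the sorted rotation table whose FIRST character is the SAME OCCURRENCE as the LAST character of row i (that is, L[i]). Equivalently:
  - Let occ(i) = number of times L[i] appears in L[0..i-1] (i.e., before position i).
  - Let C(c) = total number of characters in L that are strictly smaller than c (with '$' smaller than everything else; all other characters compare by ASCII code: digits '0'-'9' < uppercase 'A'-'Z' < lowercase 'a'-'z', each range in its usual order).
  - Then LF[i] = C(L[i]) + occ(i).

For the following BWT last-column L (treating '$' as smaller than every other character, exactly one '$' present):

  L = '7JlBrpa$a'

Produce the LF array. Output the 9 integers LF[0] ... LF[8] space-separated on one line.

Answer: 1 3 6 2 8 7 4 0 5

Derivation:
Char counts: '$':1, '7':1, 'B':1, 'J':1, 'a':2, 'l':1, 'p':1, 'r':1
C (first-col start): C('$')=0, C('7')=1, C('B')=2, C('J')=3, C('a')=4, C('l')=6, C('p')=7, C('r')=8
L[0]='7': occ=0, LF[0]=C('7')+0=1+0=1
L[1]='J': occ=0, LF[1]=C('J')+0=3+0=3
L[2]='l': occ=0, LF[2]=C('l')+0=6+0=6
L[3]='B': occ=0, LF[3]=C('B')+0=2+0=2
L[4]='r': occ=0, LF[4]=C('r')+0=8+0=8
L[5]='p': occ=0, LF[5]=C('p')+0=7+0=7
L[6]='a': occ=0, LF[6]=C('a')+0=4+0=4
L[7]='$': occ=0, LF[7]=C('$')+0=0+0=0
L[8]='a': occ=1, LF[8]=C('a')+1=4+1=5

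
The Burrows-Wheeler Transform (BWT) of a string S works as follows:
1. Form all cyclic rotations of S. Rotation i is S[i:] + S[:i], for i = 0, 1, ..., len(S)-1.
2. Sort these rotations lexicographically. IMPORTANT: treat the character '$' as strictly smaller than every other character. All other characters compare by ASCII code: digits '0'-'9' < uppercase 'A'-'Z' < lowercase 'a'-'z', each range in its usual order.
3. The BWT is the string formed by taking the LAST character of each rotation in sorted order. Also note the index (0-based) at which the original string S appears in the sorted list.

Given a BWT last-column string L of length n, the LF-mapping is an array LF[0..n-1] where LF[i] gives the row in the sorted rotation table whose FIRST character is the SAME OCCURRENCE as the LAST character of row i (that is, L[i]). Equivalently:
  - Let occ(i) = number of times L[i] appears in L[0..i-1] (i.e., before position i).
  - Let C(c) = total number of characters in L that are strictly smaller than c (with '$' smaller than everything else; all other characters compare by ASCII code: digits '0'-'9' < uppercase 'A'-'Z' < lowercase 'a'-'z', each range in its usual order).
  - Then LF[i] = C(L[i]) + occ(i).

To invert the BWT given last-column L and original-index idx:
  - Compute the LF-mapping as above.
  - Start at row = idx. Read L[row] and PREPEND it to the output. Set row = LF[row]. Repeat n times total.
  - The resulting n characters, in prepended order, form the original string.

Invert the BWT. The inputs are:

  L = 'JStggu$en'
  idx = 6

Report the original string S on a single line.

Answer: nuggetSJ$

Derivation:
LF mapping: 1 2 7 4 5 8 0 3 6
Walk LF starting at row 6, prepending L[row]:
  step 1: row=6, L[6]='$', prepend. Next row=LF[6]=0
  step 2: row=0, L[0]='J', prepend. Next row=LF[0]=1
  step 3: row=1, L[1]='S', prepend. Next row=LF[1]=2
  step 4: row=2, L[2]='t', prepend. Next row=LF[2]=7
  step 5: row=7, L[7]='e', prepend. Next row=LF[7]=3
  step 6: row=3, L[3]='g', prepend. Next row=LF[3]=4
  step 7: row=4, L[4]='g', prepend. Next row=LF[4]=5
  step 8: row=5, L[5]='u', prepend. Next row=LF[5]=8
  step 9: row=8, L[8]='n', prepend. Next row=LF[8]=6
Reversed output: nuggetSJ$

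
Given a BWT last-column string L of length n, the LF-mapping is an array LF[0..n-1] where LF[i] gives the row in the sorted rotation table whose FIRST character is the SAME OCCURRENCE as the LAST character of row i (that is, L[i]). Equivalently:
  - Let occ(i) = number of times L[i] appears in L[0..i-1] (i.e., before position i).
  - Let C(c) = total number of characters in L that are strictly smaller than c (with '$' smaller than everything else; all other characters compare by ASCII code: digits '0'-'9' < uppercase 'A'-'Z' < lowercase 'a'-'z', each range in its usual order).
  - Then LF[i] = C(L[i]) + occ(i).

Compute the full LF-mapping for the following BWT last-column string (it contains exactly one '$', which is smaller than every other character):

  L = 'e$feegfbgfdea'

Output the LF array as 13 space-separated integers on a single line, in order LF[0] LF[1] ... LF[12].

Char counts: '$':1, 'a':1, 'b':1, 'd':1, 'e':4, 'f':3, 'g':2
C (first-col start): C('$')=0, C('a')=1, C('b')=2, C('d')=3, C('e')=4, C('f')=8, C('g')=11
L[0]='e': occ=0, LF[0]=C('e')+0=4+0=4
L[1]='$': occ=0, LF[1]=C('$')+0=0+0=0
L[2]='f': occ=0, LF[2]=C('f')+0=8+0=8
L[3]='e': occ=1, LF[3]=C('e')+1=4+1=5
L[4]='e': occ=2, LF[4]=C('e')+2=4+2=6
L[5]='g': occ=0, LF[5]=C('g')+0=11+0=11
L[6]='f': occ=1, LF[6]=C('f')+1=8+1=9
L[7]='b': occ=0, LF[7]=C('b')+0=2+0=2
L[8]='g': occ=1, LF[8]=C('g')+1=11+1=12
L[9]='f': occ=2, LF[9]=C('f')+2=8+2=10
L[10]='d': occ=0, LF[10]=C('d')+0=3+0=3
L[11]='e': occ=3, LF[11]=C('e')+3=4+3=7
L[12]='a': occ=0, LF[12]=C('a')+0=1+0=1

Answer: 4 0 8 5 6 11 9 2 12 10 3 7 1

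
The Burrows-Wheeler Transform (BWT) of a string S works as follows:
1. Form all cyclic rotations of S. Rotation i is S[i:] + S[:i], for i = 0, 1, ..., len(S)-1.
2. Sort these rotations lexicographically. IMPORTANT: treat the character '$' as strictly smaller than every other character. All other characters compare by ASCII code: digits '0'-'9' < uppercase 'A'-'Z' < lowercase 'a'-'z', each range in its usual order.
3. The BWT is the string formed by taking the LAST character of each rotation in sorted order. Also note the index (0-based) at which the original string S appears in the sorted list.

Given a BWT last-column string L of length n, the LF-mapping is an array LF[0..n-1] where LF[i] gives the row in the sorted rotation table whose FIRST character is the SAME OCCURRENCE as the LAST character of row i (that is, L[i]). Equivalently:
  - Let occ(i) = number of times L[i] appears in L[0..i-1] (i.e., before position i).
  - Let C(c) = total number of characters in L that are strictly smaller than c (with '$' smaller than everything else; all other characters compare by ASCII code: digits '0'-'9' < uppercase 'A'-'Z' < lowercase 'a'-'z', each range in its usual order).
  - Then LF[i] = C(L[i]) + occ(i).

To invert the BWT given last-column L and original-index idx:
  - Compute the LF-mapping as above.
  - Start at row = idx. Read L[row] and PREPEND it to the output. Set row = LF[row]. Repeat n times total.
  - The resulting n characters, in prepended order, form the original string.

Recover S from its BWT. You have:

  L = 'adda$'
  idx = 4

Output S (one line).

LF mapping: 1 3 4 2 0
Walk LF starting at row 4, prepending L[row]:
  step 1: row=4, L[4]='$', prepend. Next row=LF[4]=0
  step 2: row=0, L[0]='a', prepend. Next row=LF[0]=1
  step 3: row=1, L[1]='d', prepend. Next row=LF[1]=3
  step 4: row=3, L[3]='a', prepend. Next row=LF[3]=2
  step 5: row=2, L[2]='d', prepend. Next row=LF[2]=4
Reversed output: dada$

Answer: dada$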